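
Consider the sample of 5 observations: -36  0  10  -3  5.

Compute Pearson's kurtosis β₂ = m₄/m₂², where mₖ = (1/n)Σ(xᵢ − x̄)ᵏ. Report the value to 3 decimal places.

2.908

x̄ = -4.8000
Σ(xᵢ − x̄)² = 1314.8000 ⇒ m₂ = 262.96000
Σ(xᵢ − x̄)⁴ = 1005328.9760 ⇒ m₄ = 201065.79520
m₂² = 69147.96160
β₂ = m₄/m₂² = 201065.79520 / 69147.96160 ≈ 2.908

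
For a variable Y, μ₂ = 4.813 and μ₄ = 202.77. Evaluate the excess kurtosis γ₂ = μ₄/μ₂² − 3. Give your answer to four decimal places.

5.7533

μ₂² = 4.813² = 23.16497
μ₄/μ₂² = 202.77 / 23.16497 = 8.75330
γ₂ = 8.75330 − 3 ≈ 5.7533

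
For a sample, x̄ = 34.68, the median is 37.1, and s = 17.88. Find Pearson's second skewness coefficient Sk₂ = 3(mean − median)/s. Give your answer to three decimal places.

-0.406

Sk₂ = 3(34.68 − 37.1) / 17.88 = 3 × -2.4200 / 17.88
    = -7.2600 / 17.88 ≈ -0.406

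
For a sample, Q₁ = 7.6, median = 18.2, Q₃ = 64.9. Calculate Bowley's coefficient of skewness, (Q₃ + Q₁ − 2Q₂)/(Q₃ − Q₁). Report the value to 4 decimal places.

numerator: Q₃ + Q₁ − 2Q₂ = 64.9 + 7.6 − 2×18.2 = 36.1000
denominator: Q₃ − Q₁ = 64.9 − 7.6 = 57.3000
Bowley skewness = 36.1000 / 57.3000 ≈ 0.6300

0.6300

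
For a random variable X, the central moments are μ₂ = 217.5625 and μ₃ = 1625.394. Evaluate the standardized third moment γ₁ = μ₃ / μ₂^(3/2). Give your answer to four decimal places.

0.5065

σ = √μ₂ = √217.5625 = 14.75000
σ³ = μ₂^(3/2) = 3209.04688
γ₁ = μ₃/σ³ = 1625.394 / 3209.04688 ≈ 0.5065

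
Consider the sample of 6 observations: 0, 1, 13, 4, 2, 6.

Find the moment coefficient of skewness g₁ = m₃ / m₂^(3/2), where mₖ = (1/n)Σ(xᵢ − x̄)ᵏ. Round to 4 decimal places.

x̄ = (0 + 1 + 13 + 4 + 2 + 6) / 6 = 4.3333
deviations (xᵢ − x̄): -4.3333, -3.3333, 8.6667, -0.3333, -2.3333, 1.6667
Σ(xᵢ − x̄)² = 113.3333 ⇒ m₂ = 113.3333/6 = 18.88889
Σ(xᵢ − x̄)³ = 524.4444 ⇒ m₃ = 524.4444/6 = 87.40741
m₂^(3/2) = 18.88889^(1.5) = 82.09366
g₁ = m₃ / m₂^(3/2) = 87.40741 / 82.09366 ≈ 1.0647

1.0647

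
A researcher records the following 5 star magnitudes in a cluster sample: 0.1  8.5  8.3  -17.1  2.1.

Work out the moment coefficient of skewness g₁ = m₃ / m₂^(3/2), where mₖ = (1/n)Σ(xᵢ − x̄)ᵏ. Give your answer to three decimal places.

x̄ = (0.1 + 8.5 + 8.3 - 17.1 + 2.1) / 5 = 0.3800
deviations (xᵢ − x̄): -0.2800, 8.1200, 7.9200, -17.4800, 1.7200
Σ(xᵢ − x̄)² = 437.2480 ⇒ m₂ = 437.2480/5 = 87.44960
Σ(xᵢ − x̄)³ = -4303.7741 ⇒ m₃ = -4303.7741/5 = -860.75482
m₂^(3/2) = 87.44960^(1.5) = 817.78048
g₁ = m₃ / m₂^(3/2) = -860.75482 / 817.78048 ≈ -1.053

-1.053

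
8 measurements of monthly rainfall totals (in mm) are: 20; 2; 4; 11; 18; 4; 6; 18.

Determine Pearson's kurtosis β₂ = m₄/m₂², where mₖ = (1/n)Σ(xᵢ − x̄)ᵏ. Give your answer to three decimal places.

1.327

x̄ = 10.3750
Σ(xᵢ − x̄)² = 379.8750 ⇒ m₂ = 47.48438
Σ(xᵢ − x̄)⁴ = 23932.4941 ⇒ m₄ = 2991.56177
m₂² = 2254.76587
β₂ = m₄/m₂² = 2991.56177 / 2254.76587 ≈ 1.327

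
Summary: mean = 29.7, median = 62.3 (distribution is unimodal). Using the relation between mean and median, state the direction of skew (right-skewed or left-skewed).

left-skewed

mean − median = 29.7 − 62.3 = -32.6
mean < median ⇒ the longer tail is on the left ⇒ left-skewed (negatively skewed).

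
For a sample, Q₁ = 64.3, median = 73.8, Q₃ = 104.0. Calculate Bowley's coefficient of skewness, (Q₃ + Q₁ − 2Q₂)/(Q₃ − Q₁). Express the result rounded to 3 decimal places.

0.521

numerator: Q₃ + Q₁ − 2Q₂ = 104.0 + 64.3 − 2×73.8 = 20.7000
denominator: Q₃ − Q₁ = 104.0 − 64.3 = 39.7000
Bowley skewness = 20.7000 / 39.7000 ≈ 0.521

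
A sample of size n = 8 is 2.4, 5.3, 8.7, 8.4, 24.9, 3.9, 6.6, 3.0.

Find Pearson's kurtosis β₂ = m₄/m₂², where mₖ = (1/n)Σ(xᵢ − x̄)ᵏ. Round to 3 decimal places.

x̄ = 7.9000
Σ(xᵢ − x̄)² = 368.6000 ⇒ m₂ = 46.07500
Σ(xᵢ − x̄)⁴ = 85317.5684 ⇒ m₄ = 10664.69605
m₂² = 2122.90562
β₂ = m₄/m₂² = 10664.69605 / 2122.90562 ≈ 5.024

5.024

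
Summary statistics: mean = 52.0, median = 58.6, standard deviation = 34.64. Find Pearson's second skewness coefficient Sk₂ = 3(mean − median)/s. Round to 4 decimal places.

-0.5716

Sk₂ = 3(52.0 − 58.6) / 34.64 = 3 × -6.6000 / 34.64
    = -19.8000 / 34.64 ≈ -0.5716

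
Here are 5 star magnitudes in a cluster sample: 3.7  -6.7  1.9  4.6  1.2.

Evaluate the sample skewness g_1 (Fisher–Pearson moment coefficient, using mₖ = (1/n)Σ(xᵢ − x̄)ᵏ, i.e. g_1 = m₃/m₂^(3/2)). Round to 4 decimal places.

x̄ = (3.7 - 6.7 + 1.9 + 4.6 + 1.2) / 5 = 0.9400
deviations (xᵢ − x̄): 2.7600, -7.6400, 0.9600, 3.6600, 0.2600
Σ(xᵢ − x̄)² = 80.3720 ⇒ m₂ = 80.3720/5 = 16.07440
Σ(xᵢ − x̄)³ = -374.9890 ⇒ m₃ = -374.9890/5 = -74.99779
m₂^(3/2) = 16.07440^(1.5) = 64.44692
g_1 = m₃ / m₂^(3/2) = -74.99779 / 64.44692 ≈ -1.1637

-1.1637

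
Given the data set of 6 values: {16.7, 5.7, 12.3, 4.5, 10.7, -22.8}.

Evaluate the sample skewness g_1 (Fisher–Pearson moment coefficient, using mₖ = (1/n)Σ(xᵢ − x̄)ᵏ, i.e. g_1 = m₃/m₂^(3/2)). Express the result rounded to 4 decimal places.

x̄ = (16.7 + 5.7 + 12.3 + 4.5 + 10.7 - 22.8) / 6 = 4.5167
deviations (xᵢ − x̄): 12.1833, 1.1833, 7.7833, -0.0167, 6.1833, -27.3167
Σ(xᵢ − x̄)² = 994.8483 ⇒ m₂ = 994.8483/6 = 165.80806
Σ(xᵢ − x̄)³ = -17865.7034 ⇒ m₃ = -17865.7034/6 = -2977.61724
m₂^(3/2) = 165.80806^(1.5) = 2135.05191
g_1 = m₃ / m₂^(3/2) = -2977.61724 / 2135.05191 ≈ -1.3946

-1.3946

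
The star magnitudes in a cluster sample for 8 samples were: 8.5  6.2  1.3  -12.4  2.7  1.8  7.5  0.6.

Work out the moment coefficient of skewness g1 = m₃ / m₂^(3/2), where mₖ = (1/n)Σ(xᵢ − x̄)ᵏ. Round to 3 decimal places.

-1.356

x̄ = (8.5 + 6.2 + 1.3 - 12.4 + 2.7 + 1.8 + 7.5 + 0.6) / 8 = 2.0250
deviations (xᵢ − x̄): 6.4750, 4.1750, -0.7250, -14.4250, 0.6750, -0.2250, 5.4750, -1.4250
Σ(xᵢ − x̄)² = 300.4750 ⇒ m₂ = 300.4750/8 = 37.55938
Σ(xᵢ − x̄)³ = -2496.1838 ⇒ m₃ = -2496.1838/8 = -312.02297
m₂^(3/2) = 37.55938^(1.5) = 230.18527
g1 = m₃ / m₂^(3/2) = -312.02297 / 230.18527 ≈ -1.356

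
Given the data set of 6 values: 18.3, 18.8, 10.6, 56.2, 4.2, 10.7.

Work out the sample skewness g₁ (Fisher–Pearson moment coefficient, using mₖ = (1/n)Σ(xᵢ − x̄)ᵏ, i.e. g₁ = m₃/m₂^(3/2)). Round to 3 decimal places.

1.449

x̄ = (18.3 + 18.8 + 10.6 + 56.2 + 4.2 + 10.7) / 6 = 19.8000
deviations (xᵢ − x̄): -1.5000, -1.0000, -9.2000, 36.4000, -15.6000, -9.1000
Σ(xᵢ − x̄)² = 1739.0200 ⇒ m₂ = 1739.0200/6 = 289.83667
Σ(xᵢ − x̄)³ = 42895.4940 ⇒ m₃ = 42895.4940/6 = 7149.24900
m₂^(3/2) = 289.83667^(1.5) = 4934.35043
g₁ = m₃ / m₂^(3/2) = 7149.24900 / 4934.35043 ≈ 1.449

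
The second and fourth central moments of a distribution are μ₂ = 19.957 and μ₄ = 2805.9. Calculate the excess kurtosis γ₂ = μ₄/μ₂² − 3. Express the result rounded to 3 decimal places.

4.045

μ₂² = 19.957² = 398.28185
μ₄/μ₂² = 2805.9 / 398.28185 = 7.04501
γ₂ = 7.04501 − 3 ≈ 4.045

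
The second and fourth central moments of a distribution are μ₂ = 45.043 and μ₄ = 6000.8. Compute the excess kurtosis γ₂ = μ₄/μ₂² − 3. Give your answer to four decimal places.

-0.0423

μ₂² = 45.043² = 2028.87185
μ₄/μ₂² = 6000.8 / 2028.87185 = 2.95770
γ₂ = 2.95770 − 3 ≈ -0.0423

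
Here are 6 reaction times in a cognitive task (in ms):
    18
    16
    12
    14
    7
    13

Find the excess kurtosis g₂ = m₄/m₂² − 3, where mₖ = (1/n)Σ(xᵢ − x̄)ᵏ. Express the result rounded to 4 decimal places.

x̄ = 13.3333
Σ(xᵢ − x̄)² = 71.3333 ⇒ m₂ = 11.88889
Σ(xᵢ − x̄)⁴ = 2137.1111 ⇒ m₄ = 356.18519
m₂² = 141.34568
g₂ = m₄/m₂² − 3 = 2.51996 − 3 ≈ -0.4800

-0.4800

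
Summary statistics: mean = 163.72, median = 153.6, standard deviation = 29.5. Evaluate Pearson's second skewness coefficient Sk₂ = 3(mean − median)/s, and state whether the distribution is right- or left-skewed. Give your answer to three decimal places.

Sk₂ = 3(163.72 − 153.6) / 29.5 = 3 × 10.1200 / 29.5
    = 30.3600 / 29.5 ≈ 1.029
Sk₂ > 0 ⇒ mean > median ⇒ right-skewed (positive skew).

1.029, right-skewed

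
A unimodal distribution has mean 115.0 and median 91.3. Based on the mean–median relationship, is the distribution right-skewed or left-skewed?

mean − median = 115.0 − 91.3 = 23.7
mean > median ⇒ the longer tail is on the right ⇒ right-skewed (positively skewed).

right-skewed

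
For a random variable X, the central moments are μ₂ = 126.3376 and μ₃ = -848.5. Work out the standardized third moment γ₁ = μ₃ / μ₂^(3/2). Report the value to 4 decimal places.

-0.5975

σ = √μ₂ = √126.3376 = 11.24000
σ³ = μ₂^(3/2) = 1420.03462
γ₁ = μ₃/σ³ = -848.5 / 1420.03462 ≈ -0.5975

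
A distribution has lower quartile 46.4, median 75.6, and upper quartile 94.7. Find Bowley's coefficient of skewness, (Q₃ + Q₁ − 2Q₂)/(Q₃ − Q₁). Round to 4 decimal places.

numerator: Q₃ + Q₁ − 2Q₂ = 94.7 + 46.4 − 2×75.6 = -10.1000
denominator: Q₃ − Q₁ = 94.7 − 46.4 = 48.3000
Bowley skewness = -10.1000 / 48.3000 ≈ -0.2091

-0.2091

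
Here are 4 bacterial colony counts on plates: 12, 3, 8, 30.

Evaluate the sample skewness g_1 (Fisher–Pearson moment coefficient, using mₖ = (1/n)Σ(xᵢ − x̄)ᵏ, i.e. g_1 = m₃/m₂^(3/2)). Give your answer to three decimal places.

x̄ = (12 + 3 + 8 + 30) / 4 = 13.2500
deviations (xᵢ − x̄): -1.2500, -10.2500, -5.2500, 16.7500
Σ(xᵢ − x̄)² = 414.7500 ⇒ m₂ = 414.7500/4 = 103.68750
Σ(xᵢ − x̄)³ = 3475.8750 ⇒ m₃ = 3475.8750/4 = 868.96875
m₂^(3/2) = 103.68750^(1.5) = 1055.81932
g_1 = m₃ / m₂^(3/2) = 868.96875 / 1055.81932 ≈ 0.823

0.823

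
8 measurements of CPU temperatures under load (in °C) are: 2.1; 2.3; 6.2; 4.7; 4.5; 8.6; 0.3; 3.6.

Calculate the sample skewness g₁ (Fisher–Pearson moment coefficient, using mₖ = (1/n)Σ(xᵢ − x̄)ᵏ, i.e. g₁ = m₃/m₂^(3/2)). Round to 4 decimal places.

0.3561

x̄ = (2.1 + 2.3 + 6.2 + 4.7 + 4.5 + 8.6 + 0.3 + 3.6) / 8 = 4.0375
deviations (xᵢ − x̄): -1.9375, -1.7375, 2.1625, 0.6625, 0.4625, 4.5625, -3.7375, -0.4375
Σ(xᵢ − x̄)² = 47.0788 ⇒ m₂ = 47.0788/8 = 5.88484
Σ(xᵢ − x̄)³ = 40.6662 ⇒ m₃ = 40.6662/8 = 5.08328
m₂^(3/2) = 5.88484^(1.5) = 14.27586
g₁ = m₃ / m₂^(3/2) = 5.08328 / 14.27586 ≈ 0.3561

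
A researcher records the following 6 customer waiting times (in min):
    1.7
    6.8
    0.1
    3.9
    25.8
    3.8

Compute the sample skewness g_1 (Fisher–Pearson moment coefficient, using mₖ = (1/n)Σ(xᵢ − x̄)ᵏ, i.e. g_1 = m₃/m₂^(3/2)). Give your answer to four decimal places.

1.5658

x̄ = (1.7 + 6.8 + 0.1 + 3.9 + 25.8 + 3.8) / 6 = 7.0167
deviations (xᵢ − x̄): -5.3167, -0.2167, -6.9167, -3.1167, 18.7833, -3.2167
Σ(xᵢ − x̄)² = 449.0283 ⇒ m₂ = 449.0283/6 = 74.83806
Σ(xᵢ − x̄)³ = 6082.2676 ⇒ m₃ = 6082.2676/6 = 1013.71126
m₂^(3/2) = 74.83806^(1.5) = 647.41647
g_1 = m₃ / m₂^(3/2) = 1013.71126 / 647.41647 ≈ 1.5658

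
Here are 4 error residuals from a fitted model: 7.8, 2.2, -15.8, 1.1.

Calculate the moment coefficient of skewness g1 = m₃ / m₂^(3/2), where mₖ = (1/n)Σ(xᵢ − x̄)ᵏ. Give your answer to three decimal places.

-0.859

x̄ = (7.8 + 2.2 - 15.8 + 1.1) / 4 = -1.1750
deviations (xᵢ − x̄): 8.9750, 3.3750, -14.6250, 2.2750
Σ(xᵢ − x̄)² = 311.0075 ⇒ m₂ = 311.0075/4 = 77.75188
Σ(xᵢ − x̄)³ = -2354.9906 ⇒ m₃ = -2354.9906/4 = -588.74766
m₂^(3/2) = 77.75188^(1.5) = 685.59289
g1 = m₃ / m₂^(3/2) = -588.74766 / 685.59289 ≈ -0.859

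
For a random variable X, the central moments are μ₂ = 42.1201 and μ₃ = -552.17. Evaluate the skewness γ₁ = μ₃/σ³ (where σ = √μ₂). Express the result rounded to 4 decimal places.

σ = √μ₂ = √42.1201 = 6.49000
σ³ = μ₂^(3/2) = 273.35945
γ₁ = μ₃/σ³ = -552.17 / 273.35945 ≈ -2.0199

-2.0199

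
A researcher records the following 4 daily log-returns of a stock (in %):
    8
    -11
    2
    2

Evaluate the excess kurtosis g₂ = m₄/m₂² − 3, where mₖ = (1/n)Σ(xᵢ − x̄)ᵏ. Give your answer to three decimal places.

x̄ = 0.2500
Σ(xᵢ − x̄)² = 192.7500 ⇒ m₂ = 48.18750
Σ(xᵢ − x̄)⁴ = 19644.3281 ⇒ m₄ = 4911.08203
m₂² = 2322.03516
g₂ = m₄/m₂² − 3 = 2.11499 − 3 ≈ -0.885

-0.885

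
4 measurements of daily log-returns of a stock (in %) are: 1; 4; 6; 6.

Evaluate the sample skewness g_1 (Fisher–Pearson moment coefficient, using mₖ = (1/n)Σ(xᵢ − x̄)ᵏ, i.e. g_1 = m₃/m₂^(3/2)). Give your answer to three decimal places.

-0.689

x̄ = (1 + 4 + 6 + 6) / 4 = 4.2500
deviations (xᵢ − x̄): -3.2500, -0.2500, 1.7500, 1.7500
Σ(xᵢ − x̄)² = 16.7500 ⇒ m₂ = 16.7500/4 = 4.18750
Σ(xᵢ − x̄)³ = -23.6250 ⇒ m₃ = -23.6250/4 = -5.90625
m₂^(3/2) = 4.18750^(1.5) = 8.56904
g_1 = m₃ / m₂^(3/2) = -5.90625 / 8.56904 ≈ -0.689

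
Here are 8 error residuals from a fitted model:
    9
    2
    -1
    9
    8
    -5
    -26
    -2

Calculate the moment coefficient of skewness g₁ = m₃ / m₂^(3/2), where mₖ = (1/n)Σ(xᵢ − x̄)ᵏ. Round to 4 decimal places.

-1.3563

x̄ = (9 + 2 - 1 + 9 + 8 - 5 - 26 - 2) / 8 = -0.7500
deviations (xᵢ − x̄): 9.7500, 2.7500, -0.2500, 9.7500, 8.7500, -4.2500, -25.2500, -1.2500
Σ(xᵢ − x̄)² = 931.5000 ⇒ m₂ = 931.5000/8 = 116.43750
Σ(xᵢ − x̄)³ = -13632.7500 ⇒ m₃ = -13632.7500/8 = -1704.09375
m₂^(3/2) = 116.43750^(1.5) = 1256.43292
g₁ = m₃ / m₂^(3/2) = -1704.09375 / 1256.43292 ≈ -1.3563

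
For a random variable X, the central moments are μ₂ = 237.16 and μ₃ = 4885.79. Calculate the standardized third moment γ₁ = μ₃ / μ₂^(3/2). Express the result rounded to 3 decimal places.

1.338

σ = √μ₂ = √237.16 = 15.40000
σ³ = μ₂^(3/2) = 3652.26400
γ₁ = μ₃/σ³ = 4885.79 / 3652.26400 ≈ 1.338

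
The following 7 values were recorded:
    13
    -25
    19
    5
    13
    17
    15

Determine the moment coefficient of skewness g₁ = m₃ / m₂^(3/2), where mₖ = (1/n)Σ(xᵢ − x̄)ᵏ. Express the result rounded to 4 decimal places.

x̄ = (13 - 25 + 19 + 5 + 13 + 17 + 15) / 7 = 8.1429
deviations (xᵢ − x̄): 4.8571, -33.1429, 10.8571, -3.1429, 4.8571, 8.8571, 6.8571
Σ(xᵢ − x̄)² = 1398.8571 ⇒ m₂ = 1398.8571/7 = 199.83673
Σ(xᵢ − x̄)³ = -33910.5306 ⇒ m₃ = -33910.5306/7 = -4844.36152
m₂^(3/2) = 199.83673^(1.5) = 2824.96445
g₁ = m₃ / m₂^(3/2) = -4844.36152 / 2824.96445 ≈ -1.7148

-1.7148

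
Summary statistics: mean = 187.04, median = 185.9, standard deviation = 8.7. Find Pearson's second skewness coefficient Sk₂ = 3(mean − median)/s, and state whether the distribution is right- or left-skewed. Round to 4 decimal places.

0.3931, right-skewed

Sk₂ = 3(187.04 − 185.9) / 8.7 = 3 × 1.1400 / 8.7
    = 3.4200 / 8.7 ≈ 0.3931
Sk₂ > 0 ⇒ mean > median ⇒ right-skewed (positive skew).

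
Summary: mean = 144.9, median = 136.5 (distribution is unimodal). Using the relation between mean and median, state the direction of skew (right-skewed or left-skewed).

right-skewed

mean − median = 144.9 − 136.5 = 8.4
mean > median ⇒ the longer tail is on the right ⇒ right-skewed (positively skewed).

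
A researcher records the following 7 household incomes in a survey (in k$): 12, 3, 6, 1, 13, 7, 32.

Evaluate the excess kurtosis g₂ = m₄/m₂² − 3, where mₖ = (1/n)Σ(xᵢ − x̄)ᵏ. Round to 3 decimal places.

x̄ = 10.5714
Σ(xᵢ − x̄)² = 649.7143 ⇒ m₂ = 92.81633
Σ(xᵢ − x̄)⁴ = 223167.1487 ⇒ m₄ = 31881.02124
m₂² = 8614.87047
g₂ = m₄/m₂² − 3 = 3.70070 − 3 ≈ 0.701

0.701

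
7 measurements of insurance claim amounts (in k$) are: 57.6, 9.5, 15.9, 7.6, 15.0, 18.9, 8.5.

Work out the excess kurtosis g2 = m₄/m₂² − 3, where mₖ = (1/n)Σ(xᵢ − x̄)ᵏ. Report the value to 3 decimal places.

x̄ = 19.0000
Σ(xᵢ − x̄)² = 1846.0400 ⇒ m₂ = 263.72000
Σ(xᵢ − x̄)⁴ = 2257518.8804 ⇒ m₄ = 322502.69720
m₂² = 69548.23840
g2 = m₄/m₂² − 3 = 4.63711 − 3 ≈ 1.637

1.637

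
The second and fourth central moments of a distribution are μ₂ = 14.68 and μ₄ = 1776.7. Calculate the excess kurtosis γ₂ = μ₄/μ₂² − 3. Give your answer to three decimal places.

μ₂² = 14.68² = 215.50240
μ₄/μ₂² = 1776.7 / 215.50240 = 8.24446
γ₂ = 8.24446 − 3 ≈ 5.244

5.244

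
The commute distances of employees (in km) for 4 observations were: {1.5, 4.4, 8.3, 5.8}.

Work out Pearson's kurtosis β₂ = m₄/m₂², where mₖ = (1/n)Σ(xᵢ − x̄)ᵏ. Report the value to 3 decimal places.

1.848

x̄ = 5.0000
Σ(xᵢ − x̄)² = 24.1400 ⇒ m₂ = 6.03500
Σ(xᵢ − x̄)⁴ = 269.1938 ⇒ m₄ = 67.29845
m₂² = 36.42123
β₂ = m₄/m₂² = 67.29845 / 36.42123 ≈ 1.848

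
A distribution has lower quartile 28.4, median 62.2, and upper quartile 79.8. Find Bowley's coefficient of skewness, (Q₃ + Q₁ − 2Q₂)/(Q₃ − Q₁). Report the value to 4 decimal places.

numerator: Q₃ + Q₁ − 2Q₂ = 79.8 + 28.4 − 2×62.2 = -16.2000
denominator: Q₃ − Q₁ = 79.8 − 28.4 = 51.4000
Bowley skewness = -16.2000 / 51.4000 ≈ -0.3152

-0.3152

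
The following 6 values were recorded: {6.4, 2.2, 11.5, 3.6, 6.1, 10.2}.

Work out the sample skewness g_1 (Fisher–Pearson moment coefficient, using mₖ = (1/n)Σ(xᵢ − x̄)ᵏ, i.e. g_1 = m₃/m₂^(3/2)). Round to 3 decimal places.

x̄ = (6.4 + 2.2 + 11.5 + 3.6 + 6.1 + 10.2) / 6 = 6.6667
deviations (xᵢ − x̄): -0.2667, -4.4667, 4.8333, -3.0667, -0.5667, 3.5333
Σ(xᵢ − x̄)² = 65.5933 ⇒ m₂ = 65.5933/6 = 10.93222
Σ(xᵢ − x̄)³ = 38.8676 ⇒ m₃ = 38.8676/6 = 6.47793
m₂^(3/2) = 10.93222^(1.5) = 36.14620
g_1 = m₃ / m₂^(3/2) = 6.47793 / 36.14620 ≈ 0.179

0.179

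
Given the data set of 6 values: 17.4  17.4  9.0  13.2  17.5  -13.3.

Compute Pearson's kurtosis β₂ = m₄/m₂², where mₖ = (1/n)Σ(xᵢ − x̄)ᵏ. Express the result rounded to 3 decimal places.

x̄ = 10.2000
Σ(xᵢ − x̄)² = 719.6600 ⇒ m₂ = 119.94333
Σ(xᵢ − x̄)⁴ = 313277.7314 ⇒ m₄ = 52212.95523
m₂² = 14386.40321
β₂ = m₄/m₂² = 52212.95523 / 14386.40321 ≈ 3.629

3.629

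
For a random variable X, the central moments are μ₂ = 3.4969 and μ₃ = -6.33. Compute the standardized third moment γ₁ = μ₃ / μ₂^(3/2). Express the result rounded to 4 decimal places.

-0.9680

σ = √μ₂ = √3.4969 = 1.87000
σ³ = μ₂^(3/2) = 6.53920
γ₁ = μ₃/σ³ = -6.33 / 6.53920 ≈ -0.9680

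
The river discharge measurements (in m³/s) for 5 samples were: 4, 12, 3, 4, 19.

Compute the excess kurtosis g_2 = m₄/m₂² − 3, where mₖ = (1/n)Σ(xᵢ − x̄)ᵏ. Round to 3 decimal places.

x̄ = 8.4000
Σ(xᵢ − x̄)² = 193.2000 ⇒ m₂ = 38.64000
Σ(xᵢ − x̄)⁴ = 14392.6560 ⇒ m₄ = 2878.53120
m₂² = 1493.04960
g_2 = m₄/m₂² − 3 = 1.92795 − 3 ≈ -1.072

-1.072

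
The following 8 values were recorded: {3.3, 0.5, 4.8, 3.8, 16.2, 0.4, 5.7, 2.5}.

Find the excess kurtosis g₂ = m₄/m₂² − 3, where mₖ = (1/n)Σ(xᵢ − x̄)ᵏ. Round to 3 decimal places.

x̄ = 4.6500
Σ(xᵢ − x̄)² = 176.9800 ⇒ m₂ = 22.12250
Σ(xᵢ − x̄)⁴ = 18445.5225 ⇒ m₄ = 2305.69031
m₂² = 489.40501
g₂ = m₄/m₂² − 3 = 4.71121 − 3 ≈ 1.711

1.711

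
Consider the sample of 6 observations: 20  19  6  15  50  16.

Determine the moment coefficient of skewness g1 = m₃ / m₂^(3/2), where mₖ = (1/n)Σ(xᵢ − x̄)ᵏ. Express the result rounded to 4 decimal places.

1.3290

x̄ = (20 + 19 + 6 + 15 + 50 + 16) / 6 = 21.0000
deviations (xᵢ − x̄): -1.0000, -2.0000, -15.0000, -6.0000, 29.0000, -5.0000
Σ(xᵢ − x̄)² = 1132.0000 ⇒ m₂ = 1132.0000/6 = 188.66667
Σ(xᵢ − x̄)³ = 20664.0000 ⇒ m₃ = 20664.0000/6 = 3444.00000
m₂^(3/2) = 188.66667^(1.5) = 2591.44959
g1 = m₃ / m₂^(3/2) = 3444.00000 / 2591.44959 ≈ 1.3290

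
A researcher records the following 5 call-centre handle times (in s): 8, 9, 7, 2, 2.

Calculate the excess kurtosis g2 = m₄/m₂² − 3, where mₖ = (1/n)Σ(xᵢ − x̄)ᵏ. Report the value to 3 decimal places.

x̄ = 5.6000
Σ(xᵢ − x̄)² = 45.2000 ⇒ m₂ = 9.04000
Σ(xᵢ − x̄)⁴ = 506.5760 ⇒ m₄ = 101.31520
m₂² = 81.72160
g2 = m₄/m₂² − 3 = 1.23976 − 3 ≈ -1.760

-1.760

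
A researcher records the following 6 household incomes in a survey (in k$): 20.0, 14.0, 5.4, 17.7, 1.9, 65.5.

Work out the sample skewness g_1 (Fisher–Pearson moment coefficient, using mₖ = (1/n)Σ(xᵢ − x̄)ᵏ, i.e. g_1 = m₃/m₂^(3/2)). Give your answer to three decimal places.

x̄ = (20.0 + 14.0 + 5.4 + 17.7 + 1.9 + 65.5) / 6 = 20.7500
deviations (xᵢ − x̄): -0.7500, -6.7500, -15.3500, -3.0500, -18.8500, 44.7500
Σ(xᵢ − x̄)² = 2648.9350 ⇒ m₂ = 2648.9350/6 = 441.48917
Σ(xᵢ − x̄)³ = 78963.6960 ⇒ m₃ = 78963.6960/6 = 13160.61600
m₂^(3/2) = 441.48917^(1.5) = 9276.41302
g_1 = m₃ / m₂^(3/2) = 13160.61600 / 9276.41302 ≈ 1.419

1.419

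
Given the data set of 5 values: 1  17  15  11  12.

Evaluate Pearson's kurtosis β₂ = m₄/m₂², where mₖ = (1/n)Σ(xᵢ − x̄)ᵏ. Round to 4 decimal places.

2.6051

x̄ = 11.2000
Σ(xᵢ − x̄)² = 152.8000 ⇒ m₂ = 30.56000
Σ(xᵢ − x̄)⁴ = 12164.8960 ⇒ m₄ = 2432.97920
m₂² = 933.91360
β₂ = m₄/m₂² = 2432.97920 / 933.91360 ≈ 2.6051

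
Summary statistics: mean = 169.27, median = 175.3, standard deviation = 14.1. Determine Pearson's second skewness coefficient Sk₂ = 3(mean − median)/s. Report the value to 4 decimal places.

Sk₂ = 3(169.27 − 175.3) / 14.1 = 3 × -6.0300 / 14.1
    = -18.0900 / 14.1 ≈ -1.2830

-1.2830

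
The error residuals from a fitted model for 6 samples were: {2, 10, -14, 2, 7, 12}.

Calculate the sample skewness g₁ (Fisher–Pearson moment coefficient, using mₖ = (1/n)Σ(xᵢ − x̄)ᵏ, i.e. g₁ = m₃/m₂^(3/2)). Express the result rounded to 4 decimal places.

-1.0725

x̄ = (2 + 10 - 14 + 2 + 7 + 12) / 6 = 3.1667
deviations (xᵢ − x̄): -1.1667, 6.8333, -17.1667, -1.1667, 3.8333, 8.8333
Σ(xᵢ − x̄)² = 436.8333 ⇒ m₂ = 436.8333/6 = 72.80556
Σ(xᵢ − x̄)³ = -3997.4444 ⇒ m₃ = -3997.4444/6 = -666.24074
m₂^(3/2) = 72.80556^(1.5) = 621.22193
g₁ = m₃ / m₂^(3/2) = -666.24074 / 621.22193 ≈ -1.0725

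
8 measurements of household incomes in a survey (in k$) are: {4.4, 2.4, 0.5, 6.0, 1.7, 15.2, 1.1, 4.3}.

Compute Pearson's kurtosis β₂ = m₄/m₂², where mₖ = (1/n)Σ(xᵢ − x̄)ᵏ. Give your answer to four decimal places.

4.5045

x̄ = 4.4500
Σ(xᵢ − x̄)² = 156.5800 ⇒ m₂ = 19.57250
Σ(xᵢ − x̄)⁴ = 13804.6989 ⇒ m₄ = 1725.58736
m₂² = 383.08276
β₂ = m₄/m₂² = 1725.58736 / 383.08276 ≈ 4.5045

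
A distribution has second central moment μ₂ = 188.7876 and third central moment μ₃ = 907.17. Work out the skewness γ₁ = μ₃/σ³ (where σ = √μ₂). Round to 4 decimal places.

0.3497

σ = √μ₂ = √188.7876 = 13.74000
σ³ = μ₂^(3/2) = 2593.94162
γ₁ = μ₃/σ³ = 907.17 / 2593.94162 ≈ 0.3497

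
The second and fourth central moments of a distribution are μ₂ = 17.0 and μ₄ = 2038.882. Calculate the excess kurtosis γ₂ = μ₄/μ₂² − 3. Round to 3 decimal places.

4.055

μ₂² = 17.0² = 289.00000
μ₄/μ₂² = 2038.882 / 289.00000 = 7.05496
γ₂ = 7.05496 − 3 ≈ 4.055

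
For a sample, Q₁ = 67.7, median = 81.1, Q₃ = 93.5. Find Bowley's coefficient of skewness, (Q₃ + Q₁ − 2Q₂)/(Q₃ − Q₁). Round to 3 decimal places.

numerator: Q₃ + Q₁ − 2Q₂ = 93.5 + 67.7 − 2×81.1 = -1.0000
denominator: Q₃ − Q₁ = 93.5 − 67.7 = 25.8000
Bowley skewness = -1.0000 / 25.8000 ≈ -0.039

-0.039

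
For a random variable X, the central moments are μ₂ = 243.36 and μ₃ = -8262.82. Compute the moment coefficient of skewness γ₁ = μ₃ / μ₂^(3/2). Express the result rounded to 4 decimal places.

σ = √μ₂ = √243.36 = 15.60000
σ³ = μ₂^(3/2) = 3796.41600
γ₁ = μ₃/σ³ = -8262.82 / 3796.41600 ≈ -2.1765

-2.1765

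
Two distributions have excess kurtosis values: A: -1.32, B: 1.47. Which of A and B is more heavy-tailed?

B

Higher excess kurtosis ⇒ heavier tails relative to the normal distribution.
-1.32 vs 1.47: the larger is 1.47, so B has heavier tails. (B is leptokurtic — heavier-than-normal tails; the other is platykurtic.)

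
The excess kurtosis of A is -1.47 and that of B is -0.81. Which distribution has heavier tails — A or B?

Higher excess kurtosis ⇒ heavier tails relative to the normal distribution.
-1.47 vs -0.81: the larger is -0.81, so B has heavier tails.

B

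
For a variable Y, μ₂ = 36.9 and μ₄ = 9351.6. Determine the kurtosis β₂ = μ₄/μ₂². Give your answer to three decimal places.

μ₂² = 36.9² = 1361.61000
μ₄/μ₂² = 9351.6 / 1361.61000 = 6.86805
β₂ ≈ 6.868

6.868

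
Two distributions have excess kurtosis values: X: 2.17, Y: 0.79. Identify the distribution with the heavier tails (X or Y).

X

Higher excess kurtosis ⇒ heavier tails relative to the normal distribution.
2.17 vs 0.79: the larger is 2.17, so X has heavier tails.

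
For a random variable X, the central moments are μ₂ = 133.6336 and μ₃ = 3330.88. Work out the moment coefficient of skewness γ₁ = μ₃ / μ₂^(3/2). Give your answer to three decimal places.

2.156

σ = √μ₂ = √133.6336 = 11.56000
σ³ = μ₂^(3/2) = 1544.80442
γ₁ = μ₃/σ³ = 3330.88 / 1544.80442 ≈ 2.156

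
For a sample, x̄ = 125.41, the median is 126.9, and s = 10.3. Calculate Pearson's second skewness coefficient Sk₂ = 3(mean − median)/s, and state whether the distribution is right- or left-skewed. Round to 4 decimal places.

Sk₂ = 3(125.41 − 126.9) / 10.3 = 3 × -1.4900 / 10.3
    = -4.4700 / 10.3 ≈ -0.4340
Sk₂ < 0 ⇒ mean < median ⇒ left-skewed (negative skew).

-0.4340, left-skewed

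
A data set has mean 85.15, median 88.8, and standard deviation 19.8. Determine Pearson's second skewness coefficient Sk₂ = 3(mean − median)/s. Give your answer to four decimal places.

-0.5530

Sk₂ = 3(85.15 − 88.8) / 19.8 = 3 × -3.6500 / 19.8
    = -10.9500 / 19.8 ≈ -0.5530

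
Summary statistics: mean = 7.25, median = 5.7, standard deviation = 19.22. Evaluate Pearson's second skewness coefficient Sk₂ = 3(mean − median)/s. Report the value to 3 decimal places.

0.242

Sk₂ = 3(7.25 − 5.7) / 19.22 = 3 × 1.5500 / 19.22
    = 4.6500 / 19.22 ≈ 0.242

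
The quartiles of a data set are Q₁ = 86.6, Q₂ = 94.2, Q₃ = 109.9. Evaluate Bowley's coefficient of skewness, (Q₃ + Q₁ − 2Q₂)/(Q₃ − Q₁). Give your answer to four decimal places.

numerator: Q₃ + Q₁ − 2Q₂ = 109.9 + 86.6 − 2×94.2 = 8.1000
denominator: Q₃ − Q₁ = 109.9 − 86.6 = 23.3000
Bowley skewness = 8.1000 / 23.3000 ≈ 0.3476

0.3476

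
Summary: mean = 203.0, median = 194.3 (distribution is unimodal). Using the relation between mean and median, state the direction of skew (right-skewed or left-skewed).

right-skewed

mean − median = 203.0 − 194.3 = 8.7
mean > median ⇒ the longer tail is on the right ⇒ right-skewed (positively skewed).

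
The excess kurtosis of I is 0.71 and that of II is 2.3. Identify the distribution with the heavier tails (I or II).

Higher excess kurtosis ⇒ heavier tails relative to the normal distribution.
0.71 vs 2.3: the larger is 2.3, so II has heavier tails.

II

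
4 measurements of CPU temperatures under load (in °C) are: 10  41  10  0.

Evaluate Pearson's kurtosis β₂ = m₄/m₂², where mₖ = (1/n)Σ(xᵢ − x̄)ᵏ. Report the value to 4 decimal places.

2.1916

x̄ = 15.2500
Σ(xᵢ − x̄)² = 950.7500 ⇒ m₂ = 237.68750
Σ(xᵢ − x̄)⁴ = 495256.5781 ⇒ m₄ = 123814.14453
m₂² = 56495.34766
β₂ = m₄/m₂² = 123814.14453 / 56495.34766 ≈ 2.1916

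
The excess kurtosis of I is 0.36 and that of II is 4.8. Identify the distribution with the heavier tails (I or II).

Higher excess kurtosis ⇒ heavier tails relative to the normal distribution.
0.36 vs 4.8: the larger is 4.8, so II has heavier tails.

II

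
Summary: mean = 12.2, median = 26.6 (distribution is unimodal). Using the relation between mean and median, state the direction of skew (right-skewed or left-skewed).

left-skewed

mean − median = 12.2 − 26.6 = -14.4
mean < median ⇒ the longer tail is on the left ⇒ left-skewed (negatively skewed).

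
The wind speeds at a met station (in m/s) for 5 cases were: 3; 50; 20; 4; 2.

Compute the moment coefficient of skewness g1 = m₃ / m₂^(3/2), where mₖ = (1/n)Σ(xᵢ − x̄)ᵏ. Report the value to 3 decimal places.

x̄ = (3 + 50 + 20 + 4 + 2) / 5 = 15.8000
deviations (xᵢ − x̄): -12.8000, 34.2000, 4.2000, -11.8000, -13.8000
Σ(xᵢ − x̄)² = 1680.8000 ⇒ m₂ = 1680.8000/5 = 336.16000
Σ(xᵢ − x̄)³ = 33707.5200 ⇒ m₃ = 33707.5200/5 = 6741.50400
m₂^(3/2) = 336.16000^(1.5) = 6163.38153
g1 = m₃ / m₂^(3/2) = 6741.50400 / 6163.38153 ≈ 1.094

1.094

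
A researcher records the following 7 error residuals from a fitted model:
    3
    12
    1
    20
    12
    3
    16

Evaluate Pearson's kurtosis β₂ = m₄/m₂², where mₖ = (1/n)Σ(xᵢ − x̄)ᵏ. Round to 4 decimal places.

x̄ = 9.5714
Σ(xᵢ − x̄)² = 321.7143 ⇒ m₂ = 45.95918
Σ(xᵢ − x̄)⁴ = 22732.5364 ⇒ m₄ = 3247.50521
m₂² = 2112.24656
β₂ = m₄/m₂² = 3247.50521 / 2112.24656 ≈ 1.5375

1.5375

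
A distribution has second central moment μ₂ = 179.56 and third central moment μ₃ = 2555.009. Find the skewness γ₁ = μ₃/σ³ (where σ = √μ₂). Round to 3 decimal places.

1.062

σ = √μ₂ = √179.56 = 13.40000
σ³ = μ₂^(3/2) = 2406.10400
γ₁ = μ₃/σ³ = 2555.009 / 2406.10400 ≈ 1.062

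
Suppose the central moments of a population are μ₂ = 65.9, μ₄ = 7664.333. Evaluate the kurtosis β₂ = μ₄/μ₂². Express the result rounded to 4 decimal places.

1.7648

μ₂² = 65.9² = 4342.81000
μ₄/μ₂² = 7664.333 / 4342.81000 = 1.76483
β₂ ≈ 1.7648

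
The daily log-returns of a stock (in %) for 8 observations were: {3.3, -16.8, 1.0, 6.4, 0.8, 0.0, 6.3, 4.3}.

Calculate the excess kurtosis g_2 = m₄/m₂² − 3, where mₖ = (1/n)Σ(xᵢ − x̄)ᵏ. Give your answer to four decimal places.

x̄ = 0.6625
Σ(xᵢ − x̄)² = 390.3988 ⇒ m₂ = 48.79984
Σ(xᵢ − x̄)⁴ = 95305.1164 ⇒ m₄ = 11913.13955
m₂² = 2381.42475
g_2 = m₄/m₂² − 3 = 5.00253 − 3 ≈ 2.0025

2.0025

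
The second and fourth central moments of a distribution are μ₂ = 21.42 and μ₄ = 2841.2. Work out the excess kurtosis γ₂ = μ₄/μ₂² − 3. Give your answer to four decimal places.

μ₂² = 21.42² = 458.81640
μ₄/μ₂² = 2841.2 / 458.81640 = 6.19246
γ₂ = 6.19246 − 3 ≈ 3.1925

3.1925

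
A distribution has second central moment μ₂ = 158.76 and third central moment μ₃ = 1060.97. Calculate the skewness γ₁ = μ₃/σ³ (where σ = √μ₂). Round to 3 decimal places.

σ = √μ₂ = √158.76 = 12.60000
σ³ = μ₂^(3/2) = 2000.37600
γ₁ = μ₃/σ³ = 1060.97 / 2000.37600 ≈ 0.530

0.530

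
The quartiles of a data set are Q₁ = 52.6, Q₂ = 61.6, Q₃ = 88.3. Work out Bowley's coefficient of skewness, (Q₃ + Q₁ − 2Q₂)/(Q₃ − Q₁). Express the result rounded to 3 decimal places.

numerator: Q₃ + Q₁ − 2Q₂ = 88.3 + 52.6 − 2×61.6 = 17.7000
denominator: Q₃ − Q₁ = 88.3 − 52.6 = 35.7000
Bowley skewness = 17.7000 / 35.7000 ≈ 0.496

0.496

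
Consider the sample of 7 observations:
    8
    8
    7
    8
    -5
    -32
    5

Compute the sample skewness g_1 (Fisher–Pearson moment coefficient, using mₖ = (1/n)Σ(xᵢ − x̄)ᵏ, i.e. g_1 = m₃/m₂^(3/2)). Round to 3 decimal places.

-1.683

x̄ = (8 + 8 + 7 + 8 - 5 - 32 + 5) / 7 = -0.1429
deviations (xᵢ − x̄): 8.1429, 8.1429, 7.1429, 8.1429, -4.8571, -31.8571, 5.1429
Σ(xᵢ − x̄)² = 1314.8571 ⇒ m₂ = 1314.8571/7 = 187.83673
Σ(xᵢ − x̄)³ = -30325.4694 ⇒ m₃ = -30325.4694/7 = -4332.20991
m₂^(3/2) = 187.83673^(1.5) = 2574.36899
g_1 = m₃ / m₂^(3/2) = -4332.20991 / 2574.36899 ≈ -1.683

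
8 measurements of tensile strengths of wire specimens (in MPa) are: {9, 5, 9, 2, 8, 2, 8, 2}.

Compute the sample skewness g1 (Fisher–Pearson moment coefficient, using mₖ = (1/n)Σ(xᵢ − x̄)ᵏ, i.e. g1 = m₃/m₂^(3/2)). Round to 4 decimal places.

x̄ = (9 + 5 + 9 + 2 + 8 + 2 + 8 + 2) / 8 = 5.6250
deviations (xᵢ − x̄): 3.3750, -0.6250, 3.3750, -3.6250, 2.3750, -3.6250, 2.3750, -3.6250
Σ(xᵢ − x̄)² = 73.8750 ⇒ m₂ = 73.8750/8 = 9.23438
Σ(xᵢ − x̄)³ = -39.4688 ⇒ m₃ = -39.4688/8 = -4.93359
m₂^(3/2) = 9.23438^(1.5) = 28.06152
g1 = m₃ / m₂^(3/2) = -4.93359 / 28.06152 ≈ -0.1758

-0.1758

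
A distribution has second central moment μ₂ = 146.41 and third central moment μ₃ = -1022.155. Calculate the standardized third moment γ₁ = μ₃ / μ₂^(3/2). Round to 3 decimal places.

σ = √μ₂ = √146.41 = 12.10000
σ³ = μ₂^(3/2) = 1771.56100
γ₁ = μ₃/σ³ = -1022.155 / 1771.56100 ≈ -0.577

-0.577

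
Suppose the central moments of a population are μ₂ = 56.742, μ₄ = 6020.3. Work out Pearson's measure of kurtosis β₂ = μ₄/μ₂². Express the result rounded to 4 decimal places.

μ₂² = 56.742² = 3219.65456
μ₄/μ₂² = 6020.3 / 3219.65456 = 1.86986
β₂ ≈ 1.8699

1.8699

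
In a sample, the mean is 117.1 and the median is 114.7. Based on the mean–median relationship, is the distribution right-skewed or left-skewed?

mean − median = 117.1 − 114.7 = 2.4
mean > median ⇒ the longer tail is on the right ⇒ right-skewed (positively skewed).

right-skewed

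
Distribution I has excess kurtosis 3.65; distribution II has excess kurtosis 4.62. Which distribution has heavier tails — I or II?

II

Higher excess kurtosis ⇒ heavier tails relative to the normal distribution.
3.65 vs 4.62: the larger is 4.62, so II has heavier tails.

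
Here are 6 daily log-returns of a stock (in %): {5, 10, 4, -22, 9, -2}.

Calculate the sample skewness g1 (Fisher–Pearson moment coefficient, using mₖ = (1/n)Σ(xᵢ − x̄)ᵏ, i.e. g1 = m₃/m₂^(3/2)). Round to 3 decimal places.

-1.322

x̄ = (5 + 10 + 4 - 22 + 9 - 2) / 6 = 0.6667
deviations (xᵢ − x̄): 4.3333, 9.3333, 3.3333, -22.6667, 8.3333, -2.6667
Σ(xᵢ − x̄)² = 707.3333 ⇒ m₂ = 707.3333/6 = 117.88889
Σ(xᵢ − x̄)³ = -10154.4444 ⇒ m₃ = -10154.4444/6 = -1692.40741
m₂^(3/2) = 117.88889^(1.5) = 1279.99806
g1 = m₃ / m₂^(3/2) = -1692.40741 / 1279.99806 ≈ -1.322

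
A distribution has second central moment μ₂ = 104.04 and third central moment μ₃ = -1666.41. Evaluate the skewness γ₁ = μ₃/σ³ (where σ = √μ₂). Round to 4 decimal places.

σ = √μ₂ = √104.04 = 10.20000
σ³ = μ₂^(3/2) = 1061.20800
γ₁ = μ₃/σ³ = -1666.41 / 1061.20800 ≈ -1.5703

-1.5703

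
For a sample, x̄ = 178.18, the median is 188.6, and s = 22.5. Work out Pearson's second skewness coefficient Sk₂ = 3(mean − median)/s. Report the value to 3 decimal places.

Sk₂ = 3(178.18 − 188.6) / 22.5 = 3 × -10.4200 / 22.5
    = -31.2600 / 22.5 ≈ -1.389

-1.389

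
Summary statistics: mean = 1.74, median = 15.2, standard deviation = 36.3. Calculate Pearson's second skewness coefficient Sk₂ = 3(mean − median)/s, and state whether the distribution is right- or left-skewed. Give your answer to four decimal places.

Sk₂ = 3(1.74 − 15.2) / 36.3 = 3 × -13.4600 / 36.3
    = -40.3800 / 36.3 ≈ -1.1124
Sk₂ < 0 ⇒ mean < median ⇒ left-skewed (negative skew).

-1.1124, left-skewed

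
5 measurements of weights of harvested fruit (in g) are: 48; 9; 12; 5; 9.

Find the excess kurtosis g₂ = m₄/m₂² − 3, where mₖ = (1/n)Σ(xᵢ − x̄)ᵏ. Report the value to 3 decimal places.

0.155

x̄ = 16.6000
Σ(xᵢ − x̄)² = 1257.2000 ⇒ m₂ = 251.44000
Σ(xᵢ − x̄)⁴ = 997343.6960 ⇒ m₄ = 199468.73920
m₂² = 63222.07360
g₂ = m₄/m₂² − 3 = 3.15505 − 3 ≈ 0.155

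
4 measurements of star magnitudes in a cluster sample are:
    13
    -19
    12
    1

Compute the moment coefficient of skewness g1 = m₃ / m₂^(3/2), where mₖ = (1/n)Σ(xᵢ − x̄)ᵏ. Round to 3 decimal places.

-0.754

x̄ = (13 - 19 + 12 + 1) / 4 = 1.7500
deviations (xᵢ − x̄): 11.2500, -20.7500, 10.2500, -0.7500
Σ(xᵢ − x̄)² = 662.7500 ⇒ m₂ = 662.7500/4 = 165.68750
Σ(xᵢ − x̄)³ = -6433.8750 ⇒ m₃ = -6433.8750/4 = -1608.46875
m₂^(3/2) = 165.68750^(1.5) = 2132.72381
g1 = m₃ / m₂^(3/2) = -1608.46875 / 2132.72381 ≈ -0.754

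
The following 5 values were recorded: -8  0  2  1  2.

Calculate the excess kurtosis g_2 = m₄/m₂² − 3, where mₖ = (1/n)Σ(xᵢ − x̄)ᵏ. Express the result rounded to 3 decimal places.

x̄ = -0.6000
Σ(xᵢ − x̄)² = 71.2000 ⇒ m₂ = 14.24000
Σ(xᵢ − x̄)⁴ = 3096.7360 ⇒ m₄ = 619.34720
m₂² = 202.77760
g_2 = m₄/m₂² − 3 = 3.05432 − 3 ≈ 0.054

0.054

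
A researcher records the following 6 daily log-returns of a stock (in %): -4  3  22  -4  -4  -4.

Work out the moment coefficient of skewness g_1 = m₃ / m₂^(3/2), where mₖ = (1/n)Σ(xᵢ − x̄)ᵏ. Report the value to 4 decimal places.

x̄ = (-4 + 3 + 22 - 4 - 4 - 4) / 6 = 1.5000
deviations (xᵢ − x̄): -5.5000, 1.5000, 20.5000, -5.5000, -5.5000, -5.5000
Σ(xᵢ − x̄)² = 543.5000 ⇒ m₂ = 543.5000/6 = 90.58333
Σ(xᵢ − x̄)³ = 7953.0000 ⇒ m₃ = 7953.0000/6 = 1325.50000
m₂^(3/2) = 90.58333^(1.5) = 862.12938
g_1 = m₃ / m₂^(3/2) = 1325.50000 / 862.12938 ≈ 1.5375

1.5375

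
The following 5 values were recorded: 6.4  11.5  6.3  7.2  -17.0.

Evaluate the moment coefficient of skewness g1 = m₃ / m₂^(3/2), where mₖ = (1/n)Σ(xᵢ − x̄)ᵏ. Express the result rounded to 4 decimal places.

-1.3601

x̄ = (6.4 + 11.5 + 6.3 + 7.2 - 17.0) / 5 = 2.8800
deviations (xᵢ − x̄): 3.5200, 8.6200, 3.4200, 4.3200, -19.8800
Σ(xᵢ − x̄)² = 512.2680 ⇒ m₂ = 512.2680/5 = 102.45360
Σ(xᵢ − x̄)³ = -7052.1209 ⇒ m₃ = -7052.1209/5 = -1410.42418
m₂^(3/2) = 102.45360^(1.5) = 1037.02884
g1 = m₃ / m₂^(3/2) = -1410.42418 / 1037.02884 ≈ -1.3601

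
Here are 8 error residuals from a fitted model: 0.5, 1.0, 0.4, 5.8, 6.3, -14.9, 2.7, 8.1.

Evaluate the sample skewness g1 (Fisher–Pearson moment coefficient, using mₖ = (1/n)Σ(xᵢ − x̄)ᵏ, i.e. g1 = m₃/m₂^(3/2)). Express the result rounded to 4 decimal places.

-1.5290

x̄ = (0.5 + 1.0 + 0.4 + 5.8 + 6.3 - 14.9 + 2.7 + 8.1) / 8 = 1.2375
deviations (xᵢ − x̄): -0.7375, -0.2375, -0.8375, 4.5625, 5.0625, -16.1375, 1.4625, 6.8625
Σ(xᵢ − x̄)² = 357.3987 ⇒ m₂ = 357.3987/8 = 44.67484
Σ(xᵢ − x̄)³ = -3652.4808 ⇒ m₃ = -3652.4808/8 = -456.56010
m₂^(3/2) = 44.67484^(1.5) = 298.60327
g1 = m₃ / m₂^(3/2) = -456.56010 / 298.60327 ≈ -1.5290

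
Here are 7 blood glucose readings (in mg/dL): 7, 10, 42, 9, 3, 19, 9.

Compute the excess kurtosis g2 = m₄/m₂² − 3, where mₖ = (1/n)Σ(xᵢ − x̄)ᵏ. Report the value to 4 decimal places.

0.9912

x̄ = 14.1429
Σ(xᵢ − x̄)² = 1044.8571 ⇒ m₂ = 149.26531
Σ(xᵢ − x̄)⁴ = 622477.5219 ⇒ m₄ = 88925.36027
m₂² = 22280.13161
g2 = m₄/m₂² − 3 = 3.99124 − 3 ≈ 0.9912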